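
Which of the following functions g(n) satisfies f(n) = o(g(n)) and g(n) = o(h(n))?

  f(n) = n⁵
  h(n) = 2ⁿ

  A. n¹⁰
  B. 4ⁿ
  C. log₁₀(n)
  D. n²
A

We need g(n) with n⁵ = o(g(n)) and g(n) = o(2ⁿ), i.e. O(n⁵) ≺ g ≺ O(2ⁿ).
Check each option:
  A. n¹⁰ — O(n¹⁰) is strictly between O(n⁵) and O(2ⁿ) ✓
  B. 4ⁿ — O(4ⁿ) does not grow strictly slower than h(n)
  C. log₁₀(n) — O(log n) does not grow strictly faster than f(n)
  D. n² — O(n²) does not grow strictly faster than f(n)

Only option A (n¹⁰) lies strictly between.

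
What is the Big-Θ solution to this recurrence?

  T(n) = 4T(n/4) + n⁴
Θ(n⁴)

Master Theorem: a = 4, b = 4, f(n) = n⁴.
Compute the critical exponent d = log₄(4) = 1.
Compare f(n) = Θ(n⁴) against n^d:
  k = 4 > d = 1, so f(n) = Ω(n^(d+ε)) — Case 3.
  Regularity: a·(n/b)^4/n^4 = a/b^4 = 4/256 < 1 ✓.
  The top-level work dominates: T(n) = Θ(f(n)) = Θ(n⁴).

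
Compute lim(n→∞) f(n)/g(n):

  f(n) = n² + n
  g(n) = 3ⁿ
0

Since n² + n (O(n²)) grows slower than 3ⁿ (O(3ⁿ)),
the ratio f(n)/g(n) → 0 as n → ∞.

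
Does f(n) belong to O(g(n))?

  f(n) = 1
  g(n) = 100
True

f(n) = 1 and g(n) = 100 are both O(1).
Big-O permits equal growth rates (f ≤ c·g for some c), so f(n) = O(g(n)) is true.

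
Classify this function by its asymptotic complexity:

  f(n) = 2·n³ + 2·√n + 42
O(n³)

The dominant term in 2·n³ + 2·√n + 42 is 2·n³, which is Θ(n³).
Lower-order terms (2·√n, 42) are asymptotically negligible.
Constants are absorbed, so the tightest bound is O(n³).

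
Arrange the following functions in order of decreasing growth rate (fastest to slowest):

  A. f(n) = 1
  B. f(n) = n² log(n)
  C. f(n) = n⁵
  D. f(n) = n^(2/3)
C > B > D > A

Comparing growth rates:
C = n⁵ is O(n⁵)
B = n² log(n) is O(n² log n)
D = n^(2/3) is O(n^(2/3))
A = 1 is O(1)

Therefore, the order from fastest to slowest is: C > B > D > A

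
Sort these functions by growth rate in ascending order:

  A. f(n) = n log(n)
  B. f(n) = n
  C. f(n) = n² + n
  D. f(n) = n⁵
B < A < C < D

Comparing growth rates:
B = n is O(n)
A = n log(n) is O(n log n)
C = n² + n is O(n²)
D = n⁵ is O(n⁵)

Therefore, the order from slowest to fastest is: B < A < C < D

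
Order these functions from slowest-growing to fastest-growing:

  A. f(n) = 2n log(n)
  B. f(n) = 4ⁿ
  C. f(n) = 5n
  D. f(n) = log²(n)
D < C < A < B

Comparing growth rates:
D = log²(n) is O(log² n)
C = 5n is O(n)
A = 2n log(n) is O(n log n)
B = 4ⁿ is O(4ⁿ)

Therefore, the order from slowest to fastest is: D < C < A < B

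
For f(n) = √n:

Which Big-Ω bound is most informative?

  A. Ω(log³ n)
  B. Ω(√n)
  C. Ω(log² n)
B

f(n) = √n is Ω(√n).
All listed options are valid Big-Ω bounds (lower bounds),
but Ω(√n) is the tightest (largest valid bound).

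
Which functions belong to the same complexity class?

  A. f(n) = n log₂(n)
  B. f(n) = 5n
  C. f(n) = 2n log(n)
A and C

Examining each function:
  A. n log₂(n) is O(n log n)
  B. 5n is O(n)
  C. 2n log(n) is O(n log n)

Functions A and C both have the same complexity class.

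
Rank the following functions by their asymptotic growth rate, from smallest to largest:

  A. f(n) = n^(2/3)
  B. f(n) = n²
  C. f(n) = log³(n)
C < A < B

Comparing growth rates:
C = log³(n) is O(log³ n)
A = n^(2/3) is O(n^(2/3))
B = n² is O(n²)

Therefore, the order from slowest to fastest is: C < A < B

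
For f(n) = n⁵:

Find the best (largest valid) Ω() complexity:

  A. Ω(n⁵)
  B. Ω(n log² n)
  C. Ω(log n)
A

f(n) = n⁵ is Ω(n⁵).
All listed options are valid Big-Ω bounds (lower bounds),
but Ω(n⁵) is the tightest (largest valid bound).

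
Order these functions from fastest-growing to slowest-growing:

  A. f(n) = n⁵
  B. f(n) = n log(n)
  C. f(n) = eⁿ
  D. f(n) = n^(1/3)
C > A > B > D

Comparing growth rates:
C = eⁿ is O(eⁿ)
A = n⁵ is O(n⁵)
B = n log(n) is O(n log n)
D = n^(1/3) is O(n^(1/3))

Therefore, the order from fastest to slowest is: C > A > B > D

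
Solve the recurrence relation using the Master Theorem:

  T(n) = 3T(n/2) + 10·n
Θ(n^log₂(3))

Master Theorem: a = 3, b = 2, f(n) = 10·n.
Compute the critical exponent d = log₂(3) = 1.585.
Compare f(n) = Θ(n) against n^d:
  k = 1 < d = 1.585, so f(n) = O(n^(d-ε)) — Case 1.
  The recursion cost dominates: T(n) = Θ(n^d) = Θ(n^log₂(3)).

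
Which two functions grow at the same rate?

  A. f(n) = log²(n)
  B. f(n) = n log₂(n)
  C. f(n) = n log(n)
B and C

Examining each function:
  A. log²(n) is O(log² n)
  B. n log₂(n) is O(n log n)
  C. n log(n) is O(n log n)

Functions B and C both have the same complexity class.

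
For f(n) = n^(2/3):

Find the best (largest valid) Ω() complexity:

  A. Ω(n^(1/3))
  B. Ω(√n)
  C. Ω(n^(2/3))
C

f(n) = n^(2/3) is Ω(n^(2/3)).
All listed options are valid Big-Ω bounds (lower bounds),
but Ω(n^(2/3)) is the tightest (largest valid bound).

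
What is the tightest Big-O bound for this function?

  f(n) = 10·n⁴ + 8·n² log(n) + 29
O(n⁴)

The dominant term in 10·n⁴ + 8·n² log(n) + 29 is 10·n⁴, which is Θ(n⁴).
Lower-order terms (8·n² log(n), 29) are asymptotically negligible.
Constants are absorbed, so the tightest bound is O(n⁴).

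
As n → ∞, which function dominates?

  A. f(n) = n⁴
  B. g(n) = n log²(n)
A

f(n) = n⁴ is O(n⁴), while g(n) = n log²(n) is O(n log² n).
Since O(n⁴) grows faster than O(n log² n), f(n) dominates.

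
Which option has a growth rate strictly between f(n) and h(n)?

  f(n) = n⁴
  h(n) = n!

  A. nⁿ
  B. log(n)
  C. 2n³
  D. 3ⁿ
D

We need g(n) with n⁴ = o(g(n)) and g(n) = o(n!), i.e. O(n⁴) ≺ g ≺ O(n!).
Check each option:
  A. nⁿ — O(nⁿ) does not grow strictly slower than h(n)
  B. log(n) — O(log n) does not grow strictly faster than f(n)
  C. 2n³ — O(n³) does not grow strictly faster than f(n)
  D. 3ⁿ — O(3ⁿ) is strictly between O(n⁴) and O(n!) ✓

Only option D (3ⁿ) lies strictly between.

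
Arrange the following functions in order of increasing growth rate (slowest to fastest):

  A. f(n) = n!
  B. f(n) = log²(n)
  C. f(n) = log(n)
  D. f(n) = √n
C < B < D < A

Comparing growth rates:
C = log(n) is O(log n)
B = log²(n) is O(log² n)
D = √n is O(√n)
A = n! is O(n!)

Therefore, the order from slowest to fastest is: C < B < D < A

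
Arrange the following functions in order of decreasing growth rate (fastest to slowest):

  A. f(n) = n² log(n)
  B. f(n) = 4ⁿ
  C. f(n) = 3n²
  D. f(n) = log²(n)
B > A > C > D

Comparing growth rates:
B = 4ⁿ is O(4ⁿ)
A = n² log(n) is O(n² log n)
C = 3n² is O(n²)
D = log²(n) is O(log² n)

Therefore, the order from fastest to slowest is: B > A > C > D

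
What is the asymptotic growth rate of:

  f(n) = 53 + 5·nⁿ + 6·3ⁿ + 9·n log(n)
Θ(nⁿ)

Order the terms by growth rate: 53 ≺ 9·n log(n) ≺ 6·3ⁿ ≺ 5·nⁿ.
The fastest-growing term 5·nⁿ dominates as n → ∞; dropping its constant factor gives Θ(nⁿ).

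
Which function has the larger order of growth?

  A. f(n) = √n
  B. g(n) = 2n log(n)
B

f(n) = √n is O(√n), while g(n) = 2n log(n) is O(n log n).
Since O(n log n) grows faster than O(√n), g(n) dominates.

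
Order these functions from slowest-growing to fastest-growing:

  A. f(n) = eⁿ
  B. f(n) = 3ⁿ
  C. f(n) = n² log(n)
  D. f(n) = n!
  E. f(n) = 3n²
E < C < A < B < D

Comparing growth rates:
E = 3n² is O(n²)
C = n² log(n) is O(n² log n)
A = eⁿ is O(eⁿ)
B = 3ⁿ is O(3ⁿ)
D = n! is O(n!)

Therefore, the order from slowest to fastest is: E < C < A < B < D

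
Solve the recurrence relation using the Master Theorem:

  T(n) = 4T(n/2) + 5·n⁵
Θ(n⁵)

Master Theorem: a = 4, b = 2, f(n) = 5·n⁵.
Compute the critical exponent d = log₂(4) = 2.
Compare f(n) = Θ(n⁵) against n^d:
  k = 5 > d = 2, so f(n) = Ω(n^(d+ε)) — Case 3.
  Regularity: a·(n/b)^5/n^5 = a/b^5 = 4/32 < 1 ✓.
  The top-level work dominates: T(n) = Θ(f(n)) = Θ(n⁵).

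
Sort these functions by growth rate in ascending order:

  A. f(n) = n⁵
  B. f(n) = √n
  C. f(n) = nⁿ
B < A < C

Comparing growth rates:
B = √n is O(√n)
A = n⁵ is O(n⁵)
C = nⁿ is O(nⁿ)

Therefore, the order from slowest to fastest is: B < A < C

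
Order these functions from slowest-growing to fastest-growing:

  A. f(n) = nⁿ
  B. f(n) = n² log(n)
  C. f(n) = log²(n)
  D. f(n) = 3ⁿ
C < B < D < A

Comparing growth rates:
C = log²(n) is O(log² n)
B = n² log(n) is O(n² log n)
D = 3ⁿ is O(3ⁿ)
A = nⁿ is O(nⁿ)

Therefore, the order from slowest to fastest is: C < B < D < A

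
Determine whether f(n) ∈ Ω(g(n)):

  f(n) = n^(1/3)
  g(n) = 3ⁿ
False

f(n) = n^(1/3) is O(n^(1/3)), and g(n) = 3ⁿ is O(3ⁿ).
Since O(n^(1/3)) grows slower than O(3ⁿ), f(n) = Ω(g(n)) is false.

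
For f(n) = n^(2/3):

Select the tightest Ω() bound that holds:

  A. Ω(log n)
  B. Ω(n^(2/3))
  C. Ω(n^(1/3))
B

f(n) = n^(2/3) is Ω(n^(2/3)).
All listed options are valid Big-Ω bounds (lower bounds),
but Ω(n^(2/3)) is the tightest (largest valid bound).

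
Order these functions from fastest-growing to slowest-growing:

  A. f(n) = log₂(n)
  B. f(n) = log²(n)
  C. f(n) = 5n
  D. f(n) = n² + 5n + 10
D > C > B > A

Comparing growth rates:
D = n² + 5n + 10 is O(n²)
C = 5n is O(n)
B = log²(n) is O(log² n)
A = log₂(n) is O(log n)

Therefore, the order from fastest to slowest is: D > C > B > A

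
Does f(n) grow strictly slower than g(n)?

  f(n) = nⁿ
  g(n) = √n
False

f(n) = nⁿ is O(nⁿ), and g(n) = √n is O(√n).
Since O(nⁿ) grows faster than or equal to O(√n), f(n) = o(g(n)) is false.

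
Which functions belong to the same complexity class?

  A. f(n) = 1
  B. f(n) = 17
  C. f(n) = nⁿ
A and B

Examining each function:
  A. 1 is O(1)
  B. 17 is O(1)
  C. nⁿ is O(nⁿ)

Functions A and B both have the same complexity class.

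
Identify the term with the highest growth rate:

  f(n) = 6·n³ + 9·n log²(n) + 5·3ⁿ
5·3ⁿ

Looking at each term:
  - 6·n³ is O(n³)
  - 9·n log²(n) is O(n log² n)
  - 5·3ⁿ is O(3ⁿ)

The term 5·3ⁿ (O(3ⁿ)) grows fastest and dominates all others.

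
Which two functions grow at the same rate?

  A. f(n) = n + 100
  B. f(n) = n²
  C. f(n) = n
A and C

Examining each function:
  A. n + 100 is O(n)
  B. n² is O(n²)
  C. n is O(n)

Functions A and C both have the same complexity class.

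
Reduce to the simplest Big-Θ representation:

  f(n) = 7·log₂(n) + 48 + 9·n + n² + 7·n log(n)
Θ(n²)

Order the terms by growth rate: 48 ≺ 7·log₂(n) ≺ 9·n ≺ 7·n log(n) ≺ n².
The fastest-growing term n² dominates as n → ∞; dropping its constant factor gives Θ(n²).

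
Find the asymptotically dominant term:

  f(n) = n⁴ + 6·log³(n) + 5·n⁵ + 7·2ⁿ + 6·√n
7·2ⁿ

Looking at each term:
  - n⁴ is O(n⁴)
  - 6·log³(n) is O(log³ n)
  - 5·n⁵ is O(n⁵)
  - 7·2ⁿ is O(2ⁿ)
  - 6·√n is O(√n)

The term 7·2ⁿ (O(2ⁿ)) grows fastest and dominates all others.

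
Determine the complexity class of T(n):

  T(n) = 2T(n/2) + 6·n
Θ(n log n)

Master Theorem: a = 2, b = 2, f(n) = 6·n.
Compute the critical exponent d = log₂(2) = 1.
Compare f(n) = Θ(n) against n^d:
  k = 1 = d, so f(n) = Θ(n^d) — Case 2.
  Work is balanced across levels: T(n) = Θ(n^d log n) = Θ(n log n).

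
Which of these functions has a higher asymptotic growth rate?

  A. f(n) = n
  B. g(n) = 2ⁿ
B

f(n) = n is O(n), while g(n) = 2ⁿ is O(2ⁿ).
Since O(2ⁿ) grows faster than O(n), g(n) dominates.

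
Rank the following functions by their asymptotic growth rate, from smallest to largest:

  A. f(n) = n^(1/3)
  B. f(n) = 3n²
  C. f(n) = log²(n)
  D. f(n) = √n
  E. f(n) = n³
C < A < D < B < E

Comparing growth rates:
C = log²(n) is O(log² n)
A = n^(1/3) is O(n^(1/3))
D = √n is O(√n)
B = 3n² is O(n²)
E = n³ is O(n³)

Therefore, the order from slowest to fastest is: C < A < D < B < E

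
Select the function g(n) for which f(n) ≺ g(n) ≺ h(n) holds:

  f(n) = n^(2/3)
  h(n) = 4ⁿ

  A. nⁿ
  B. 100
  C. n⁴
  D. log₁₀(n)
C

We need g(n) with n^(2/3) = o(g(n)) and g(n) = o(4ⁿ), i.e. O(n^(2/3)) ≺ g ≺ O(4ⁿ).
Check each option:
  A. nⁿ — O(nⁿ) does not grow strictly slower than h(n)
  B. 100 — O(1) does not grow strictly faster than f(n)
  C. n⁴ — O(n⁴) is strictly between O(n^(2/3)) and O(4ⁿ) ✓
  D. log₁₀(n) — O(log n) does not grow strictly faster than f(n)

Only option C (n⁴) lies strictly between.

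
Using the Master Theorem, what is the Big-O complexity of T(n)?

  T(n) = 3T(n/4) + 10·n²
Θ(n²)

Master Theorem: a = 3, b = 4, f(n) = 10·n².
Compute the critical exponent d = log₄(3) = 0.792.
Compare f(n) = Θ(n²) against n^d:
  k = 2 > d = 0.792, so f(n) = Ω(n^(d+ε)) — Case 3.
  Regularity: a·(n/b)^2/n^2 = a/b^2 = 3/16 < 1 ✓.
  The top-level work dominates: T(n) = Θ(f(n)) = Θ(n²).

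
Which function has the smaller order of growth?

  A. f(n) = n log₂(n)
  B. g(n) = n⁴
A

f(n) = n log₂(n) is O(n log n), while g(n) = n⁴ is O(n⁴).
Since O(n log n) grows slower than O(n⁴), f(n) is dominated.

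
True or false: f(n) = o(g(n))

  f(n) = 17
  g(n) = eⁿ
True

f(n) = 17 is O(1), and g(n) = eⁿ is O(eⁿ).
Since O(1) grows strictly slower than O(eⁿ), f(n) = o(g(n)) is true.
This means lim(n→∞) f(n)/g(n) = 0.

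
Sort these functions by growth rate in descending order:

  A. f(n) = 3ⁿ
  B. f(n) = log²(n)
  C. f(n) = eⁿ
A > C > B

Comparing growth rates:
A = 3ⁿ is O(3ⁿ)
C = eⁿ is O(eⁿ)
B = log²(n) is O(log² n)

Therefore, the order from fastest to slowest is: A > C > B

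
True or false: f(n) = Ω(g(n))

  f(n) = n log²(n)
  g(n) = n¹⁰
False

f(n) = n log²(n) is O(n log² n), and g(n) = n¹⁰ is O(n¹⁰).
Since O(n log² n) grows slower than O(n¹⁰), f(n) = Ω(g(n)) is false.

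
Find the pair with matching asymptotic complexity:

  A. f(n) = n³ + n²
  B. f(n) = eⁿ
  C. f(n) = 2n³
A and C

Examining each function:
  A. n³ + n² is O(n³)
  B. eⁿ is O(eⁿ)
  C. 2n³ is O(n³)

Functions A and C both have the same complexity class.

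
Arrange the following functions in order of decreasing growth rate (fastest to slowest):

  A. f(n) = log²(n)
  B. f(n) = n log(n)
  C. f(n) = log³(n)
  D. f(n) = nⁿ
D > B > C > A

Comparing growth rates:
D = nⁿ is O(nⁿ)
B = n log(n) is O(n log n)
C = log³(n) is O(log³ n)
A = log²(n) is O(log² n)

Therefore, the order from fastest to slowest is: D > B > C > A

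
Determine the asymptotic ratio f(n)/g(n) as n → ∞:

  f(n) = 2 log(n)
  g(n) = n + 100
0

Since 2 log(n) (O(log n)) grows slower than n + 100 (O(n)),
the ratio f(n)/g(n) → 0 as n → ∞.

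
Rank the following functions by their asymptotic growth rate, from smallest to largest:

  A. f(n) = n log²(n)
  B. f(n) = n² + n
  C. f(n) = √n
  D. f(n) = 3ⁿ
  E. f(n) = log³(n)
E < C < A < B < D

Comparing growth rates:
E = log³(n) is O(log³ n)
C = √n is O(√n)
A = n log²(n) is O(n log² n)
B = n² + n is O(n²)
D = 3ⁿ is O(3ⁿ)

Therefore, the order from slowest to fastest is: E < C < A < B < D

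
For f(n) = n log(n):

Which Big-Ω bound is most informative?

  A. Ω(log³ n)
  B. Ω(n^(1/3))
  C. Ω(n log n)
C

f(n) = n log(n) is Ω(n log n).
All listed options are valid Big-Ω bounds (lower bounds),
but Ω(n log n) is the tightest (largest valid bound).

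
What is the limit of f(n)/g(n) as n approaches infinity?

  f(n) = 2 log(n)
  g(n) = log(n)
2

Since 2 log(n) and log(n) have the same growth rate (O(log n)),
the ratio converges to a constant: 2.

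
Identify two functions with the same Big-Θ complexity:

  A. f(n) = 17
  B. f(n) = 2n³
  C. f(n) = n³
B and C

Examining each function:
  A. 17 is O(1)
  B. 2n³ is O(n³)
  C. n³ is O(n³)

Functions B and C both have the same complexity class.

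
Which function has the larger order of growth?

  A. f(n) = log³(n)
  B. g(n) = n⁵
B

f(n) = log³(n) is O(log³ n), while g(n) = n⁵ is O(n⁵).
Since O(n⁵) grows faster than O(log³ n), g(n) dominates.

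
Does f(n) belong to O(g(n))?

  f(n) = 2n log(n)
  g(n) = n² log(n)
True

f(n) = 2n log(n) is O(n log n), and g(n) = n² log(n) is O(n² log n).
Since O(n log n) ⊆ O(n² log n) (f grows no faster than g), f(n) = O(g(n)) is true.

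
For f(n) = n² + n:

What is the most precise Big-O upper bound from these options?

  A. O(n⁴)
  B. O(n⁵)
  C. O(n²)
C

f(n) = n² + n is O(n²).
All listed options are valid Big-O bounds (upper bounds),
but O(n²) is the tightest (smallest valid bound).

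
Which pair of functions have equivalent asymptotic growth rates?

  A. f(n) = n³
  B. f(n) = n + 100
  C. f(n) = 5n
B and C

Examining each function:
  A. n³ is O(n³)
  B. n + 100 is O(n)
  C. 5n is O(n)

Functions B and C both have the same complexity class.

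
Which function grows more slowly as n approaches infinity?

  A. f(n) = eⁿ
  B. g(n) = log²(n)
B

f(n) = eⁿ is O(eⁿ), while g(n) = log²(n) is O(log² n).
Since O(log² n) grows slower than O(eⁿ), g(n) is dominated.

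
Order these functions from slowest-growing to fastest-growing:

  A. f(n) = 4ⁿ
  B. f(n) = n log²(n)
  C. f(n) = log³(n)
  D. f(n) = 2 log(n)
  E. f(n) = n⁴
D < C < B < E < A

Comparing growth rates:
D = 2 log(n) is O(log n)
C = log³(n) is O(log³ n)
B = n log²(n) is O(n log² n)
E = n⁴ is O(n⁴)
A = 4ⁿ is O(4ⁿ)

Therefore, the order from slowest to fastest is: D < C < B < E < A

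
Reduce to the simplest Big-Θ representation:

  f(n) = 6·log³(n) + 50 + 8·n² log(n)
Θ(n² log n)

Order the terms by growth rate: 50 ≺ 6·log³(n) ≺ 8·n² log(n).
The fastest-growing term 8·n² log(n) dominates as n → ∞; dropping its constant factor gives Θ(n² log n).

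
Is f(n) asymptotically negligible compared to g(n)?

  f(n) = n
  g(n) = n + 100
False

f(n) = n is O(n), and g(n) = n + 100 is O(n).
Since they have the same growth rate, f(n) = o(g(n)) is false.
(f = o(g) requires f to grow strictly slower, not equal.)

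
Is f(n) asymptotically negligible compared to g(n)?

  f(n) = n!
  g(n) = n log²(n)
False

f(n) = n! is O(n!), and g(n) = n log²(n) is O(n log² n).
Since O(n!) grows faster than or equal to O(n log² n), f(n) = o(g(n)) is false.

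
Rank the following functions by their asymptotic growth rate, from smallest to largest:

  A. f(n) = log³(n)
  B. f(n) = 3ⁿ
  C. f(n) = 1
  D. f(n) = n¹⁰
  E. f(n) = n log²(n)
C < A < E < D < B

Comparing growth rates:
C = 1 is O(1)
A = log³(n) is O(log³ n)
E = n log²(n) is O(n log² n)
D = n¹⁰ is O(n¹⁰)
B = 3ⁿ is O(3ⁿ)

Therefore, the order from slowest to fastest is: C < A < E < D < B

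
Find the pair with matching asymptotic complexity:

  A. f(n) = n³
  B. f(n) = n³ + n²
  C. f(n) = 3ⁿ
A and B

Examining each function:
  A. n³ is O(n³)
  B. n³ + n² is O(n³)
  C. 3ⁿ is O(3ⁿ)

Functions A and B both have the same complexity class.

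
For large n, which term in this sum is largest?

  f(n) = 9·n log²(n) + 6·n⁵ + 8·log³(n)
6·n⁵

Looking at each term:
  - 9·n log²(n) is O(n log² n)
  - 6·n⁵ is O(n⁵)
  - 8·log³(n) is O(log³ n)

The term 6·n⁵ (O(n⁵)) grows fastest and dominates all others.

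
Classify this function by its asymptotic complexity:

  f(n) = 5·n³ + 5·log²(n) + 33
O(n³)

The dominant term in 5·n³ + 5·log²(n) + 33 is 5·n³, which is Θ(n³).
Lower-order terms (5·log²(n), 33) are asymptotically negligible.
Constants are absorbed, so the tightest bound is O(n³).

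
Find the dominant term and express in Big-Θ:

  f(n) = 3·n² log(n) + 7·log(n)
Θ(n² log n)

Order the terms by growth rate: 7·log(n) ≺ 3·n² log(n).
The fastest-growing term 3·n² log(n) dominates as n → ∞; dropping its constant factor gives Θ(n² log n).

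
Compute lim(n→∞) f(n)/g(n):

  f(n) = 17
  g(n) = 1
17

Since 17 and 1 have the same growth rate (O(1)),
the ratio converges to a constant: 17.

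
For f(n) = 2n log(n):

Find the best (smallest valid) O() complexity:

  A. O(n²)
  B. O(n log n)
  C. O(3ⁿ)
B

f(n) = 2n log(n) is O(n log n).
All listed options are valid Big-O bounds (upper bounds),
but O(n log n) is the tightest (smallest valid bound).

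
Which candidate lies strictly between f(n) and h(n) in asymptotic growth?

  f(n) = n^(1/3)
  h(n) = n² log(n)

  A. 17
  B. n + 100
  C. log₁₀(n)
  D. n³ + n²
B

We need g(n) with n^(1/3) = o(g(n)) and g(n) = o(n² log(n)), i.e. O(n^(1/3)) ≺ g ≺ O(n² log n).
Check each option:
  A. 17 — O(1) does not grow strictly faster than f(n)
  B. n + 100 — O(n) is strictly between O(n^(1/3)) and O(n² log n) ✓
  C. log₁₀(n) — O(log n) does not grow strictly faster than f(n)
  D. n³ + n² — O(n³) does not grow strictly slower than h(n)

Only option B (n + 100) lies strictly between.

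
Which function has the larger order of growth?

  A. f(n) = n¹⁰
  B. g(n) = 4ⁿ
B

f(n) = n¹⁰ is O(n¹⁰), while g(n) = 4ⁿ is O(4ⁿ).
Since O(4ⁿ) grows faster than O(n¹⁰), g(n) dominates.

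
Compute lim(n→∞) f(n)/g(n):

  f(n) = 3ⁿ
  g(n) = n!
0

Since 3ⁿ (O(3ⁿ)) grows slower than n! (O(n!)),
the ratio f(n)/g(n) → 0 as n → ∞.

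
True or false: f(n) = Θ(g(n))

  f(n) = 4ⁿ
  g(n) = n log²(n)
False

f(n) = 4ⁿ is O(4ⁿ), and g(n) = n log²(n) is O(n log² n).
Since they have different growth rates, f(n) = Θ(g(n)) is false.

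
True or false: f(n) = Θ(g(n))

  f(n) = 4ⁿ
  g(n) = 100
False

f(n) = 4ⁿ is O(4ⁿ), and g(n) = 100 is O(1).
Since they have different growth rates, f(n) = Θ(g(n)) is false.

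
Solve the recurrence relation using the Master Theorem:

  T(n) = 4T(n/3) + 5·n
Θ(n^log₃(4))

Master Theorem: a = 4, b = 3, f(n) = 5·n.
Compute the critical exponent d = log₃(4) = 1.262.
Compare f(n) = Θ(n) against n^d:
  k = 1 < d = 1.262, so f(n) = O(n^(d-ε)) — Case 1.
  The recursion cost dominates: T(n) = Θ(n^d) = Θ(n^log₃(4)).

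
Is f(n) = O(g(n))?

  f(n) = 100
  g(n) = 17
True

f(n) = 100 and g(n) = 17 are both O(1).
Big-O permits equal growth rates (f ≤ c·g for some c), so f(n) = O(g(n)) is true.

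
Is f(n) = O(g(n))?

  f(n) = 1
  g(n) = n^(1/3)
True

f(n) = 1 is O(1), and g(n) = n^(1/3) is O(n^(1/3)).
Since O(1) ⊆ O(n^(1/3)) (f grows no faster than g), f(n) = O(g(n)) is true.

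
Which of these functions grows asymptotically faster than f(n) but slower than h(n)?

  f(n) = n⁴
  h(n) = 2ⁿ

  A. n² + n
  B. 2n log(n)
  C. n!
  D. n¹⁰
D

We need g(n) with n⁴ = o(g(n)) and g(n) = o(2ⁿ), i.e. O(n⁴) ≺ g ≺ O(2ⁿ).
Check each option:
  A. n² + n — O(n²) does not grow strictly faster than f(n)
  B. 2n log(n) — O(n log n) does not grow strictly faster than f(n)
  C. n! — O(n!) does not grow strictly slower than h(n)
  D. n¹⁰ — O(n¹⁰) is strictly between O(n⁴) and O(2ⁿ) ✓

Only option D (n¹⁰) lies strictly between.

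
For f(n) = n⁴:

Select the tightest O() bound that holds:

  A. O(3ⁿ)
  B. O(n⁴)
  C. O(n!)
B

f(n) = n⁴ is O(n⁴).
All listed options are valid Big-O bounds (upper bounds),
but O(n⁴) is the tightest (smallest valid bound).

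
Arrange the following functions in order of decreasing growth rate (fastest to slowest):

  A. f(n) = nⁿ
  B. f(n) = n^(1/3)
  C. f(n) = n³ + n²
A > C > B

Comparing growth rates:
A = nⁿ is O(nⁿ)
C = n³ + n² is O(n³)
B = n^(1/3) is O(n^(1/3))

Therefore, the order from fastest to slowest is: A > C > B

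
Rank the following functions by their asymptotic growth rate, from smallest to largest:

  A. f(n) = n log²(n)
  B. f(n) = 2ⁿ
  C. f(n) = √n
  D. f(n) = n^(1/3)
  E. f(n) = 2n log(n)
D < C < E < A < B

Comparing growth rates:
D = n^(1/3) is O(n^(1/3))
C = √n is O(√n)
E = 2n log(n) is O(n log n)
A = n log²(n) is O(n log² n)
B = 2ⁿ is O(2ⁿ)

Therefore, the order from slowest to fastest is: D < C < E < A < B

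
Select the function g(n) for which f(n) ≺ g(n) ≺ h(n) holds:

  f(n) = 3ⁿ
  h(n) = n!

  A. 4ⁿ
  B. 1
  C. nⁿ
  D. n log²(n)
A

We need g(n) with 3ⁿ = o(g(n)) and g(n) = o(n!), i.e. O(3ⁿ) ≺ g ≺ O(n!).
Check each option:
  A. 4ⁿ — O(4ⁿ) is strictly between O(3ⁿ) and O(n!) ✓
  B. 1 — O(1) does not grow strictly faster than f(n)
  C. nⁿ — O(nⁿ) does not grow strictly slower than h(n)
  D. n log²(n) — O(n log² n) does not grow strictly faster than f(n)

Only option A (4ⁿ) lies strictly between.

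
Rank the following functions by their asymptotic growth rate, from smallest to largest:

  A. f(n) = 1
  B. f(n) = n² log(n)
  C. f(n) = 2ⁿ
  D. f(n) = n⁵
A < B < D < C

Comparing growth rates:
A = 1 is O(1)
B = n² log(n) is O(n² log n)
D = n⁵ is O(n⁵)
C = 2ⁿ is O(2ⁿ)

Therefore, the order from slowest to fastest is: A < B < D < C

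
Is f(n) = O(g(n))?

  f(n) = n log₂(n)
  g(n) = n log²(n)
True

f(n) = n log₂(n) is O(n log n), and g(n) = n log²(n) is O(n log² n).
Since O(n log n) ⊆ O(n log² n) (f grows no faster than g), f(n) = O(g(n)) is true.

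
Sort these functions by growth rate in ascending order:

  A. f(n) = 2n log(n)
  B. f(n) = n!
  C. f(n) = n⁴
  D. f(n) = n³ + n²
A < D < C < B

Comparing growth rates:
A = 2n log(n) is O(n log n)
D = n³ + n² is O(n³)
C = n⁴ is O(n⁴)
B = n! is O(n!)

Therefore, the order from slowest to fastest is: A < D < C < B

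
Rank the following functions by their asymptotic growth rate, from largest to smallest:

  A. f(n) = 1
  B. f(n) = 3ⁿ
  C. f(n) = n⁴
B > C > A

Comparing growth rates:
B = 3ⁿ is O(3ⁿ)
C = n⁴ is O(n⁴)
A = 1 is O(1)

Therefore, the order from fastest to slowest is: B > C > A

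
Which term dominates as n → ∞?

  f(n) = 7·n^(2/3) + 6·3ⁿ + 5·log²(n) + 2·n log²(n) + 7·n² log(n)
6·3ⁿ

Looking at each term:
  - 7·n^(2/3) is O(n^(2/3))
  - 6·3ⁿ is O(3ⁿ)
  - 5·log²(n) is O(log² n)
  - 2·n log²(n) is O(n log² n)
  - 7·n² log(n) is O(n² log n)

The term 6·3ⁿ (O(3ⁿ)) grows fastest and dominates all others.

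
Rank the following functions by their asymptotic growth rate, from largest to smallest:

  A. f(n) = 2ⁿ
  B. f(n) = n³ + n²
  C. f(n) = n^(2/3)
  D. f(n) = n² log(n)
A > B > D > C

Comparing growth rates:
A = 2ⁿ is O(2ⁿ)
B = n³ + n² is O(n³)
D = n² log(n) is O(n² log n)
C = n^(2/3) is O(n^(2/3))

Therefore, the order from fastest to slowest is: A > B > D > C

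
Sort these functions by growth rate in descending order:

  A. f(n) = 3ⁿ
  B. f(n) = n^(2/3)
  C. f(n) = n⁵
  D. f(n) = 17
A > C > B > D

Comparing growth rates:
A = 3ⁿ is O(3ⁿ)
C = n⁵ is O(n⁵)
B = n^(2/3) is O(n^(2/3))
D = 17 is O(1)

Therefore, the order from fastest to slowest is: A > C > B > D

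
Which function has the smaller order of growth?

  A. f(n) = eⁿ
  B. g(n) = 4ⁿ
A

f(n) = eⁿ is O(eⁿ), while g(n) = 4ⁿ is O(4ⁿ).
Since O(eⁿ) grows slower than O(4ⁿ), f(n) is dominated.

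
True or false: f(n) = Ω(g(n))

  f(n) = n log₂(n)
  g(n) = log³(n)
True

f(n) = n log₂(n) is O(n log n), and g(n) = log³(n) is O(log³ n).
Since O(n log n) grows at least as fast as O(log³ n), f(n) = Ω(g(n)) is true.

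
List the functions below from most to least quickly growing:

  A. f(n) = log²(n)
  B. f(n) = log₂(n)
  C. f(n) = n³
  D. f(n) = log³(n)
C > D > A > B

Comparing growth rates:
C = n³ is O(n³)
D = log³(n) is O(log³ n)
A = log²(n) is O(log² n)
B = log₂(n) is O(log n)

Therefore, the order from fastest to slowest is: C > D > A > B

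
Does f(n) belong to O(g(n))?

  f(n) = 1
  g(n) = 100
True

f(n) = 1 and g(n) = 100 are both O(1).
Big-O permits equal growth rates (f ≤ c·g for some c), so f(n) = O(g(n)) is true.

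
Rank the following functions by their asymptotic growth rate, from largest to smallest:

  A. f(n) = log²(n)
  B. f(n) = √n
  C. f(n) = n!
C > B > A

Comparing growth rates:
C = n! is O(n!)
B = √n is O(√n)
A = log²(n) is O(log² n)

Therefore, the order from fastest to slowest is: C > B > A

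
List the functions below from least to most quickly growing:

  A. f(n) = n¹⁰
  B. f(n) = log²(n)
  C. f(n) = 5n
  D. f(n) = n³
B < C < D < A

Comparing growth rates:
B = log²(n) is O(log² n)
C = 5n is O(n)
D = n³ is O(n³)
A = n¹⁰ is O(n¹⁰)

Therefore, the order from slowest to fastest is: B < C < D < A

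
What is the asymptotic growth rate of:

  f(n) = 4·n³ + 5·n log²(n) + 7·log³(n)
Θ(n³)

Order the terms by growth rate: 7·log³(n) ≺ 5·n log²(n) ≺ 4·n³.
The fastest-growing term 4·n³ dominates as n → ∞; dropping its constant factor gives Θ(n³).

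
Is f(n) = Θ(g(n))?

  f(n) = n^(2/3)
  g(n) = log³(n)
False

f(n) = n^(2/3) is O(n^(2/3)), and g(n) = log³(n) is O(log³ n).
Since they have different growth rates, f(n) = Θ(g(n)) is false.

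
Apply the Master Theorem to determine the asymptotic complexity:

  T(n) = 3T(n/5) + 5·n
Θ(n)

Master Theorem: a = 3, b = 5, f(n) = 5·n.
Compute the critical exponent d = log₅(3) = 0.683.
Compare f(n) = Θ(n) against n^d:
  k = 1 > d = 0.683, so f(n) = Ω(n^(d+ε)) — Case 3.
  Regularity: a·(n/b)^1/n^1 = a/b^1 = 3/5 < 1 ✓.
  The top-level work dominates: T(n) = Θ(f(n)) = Θ(n).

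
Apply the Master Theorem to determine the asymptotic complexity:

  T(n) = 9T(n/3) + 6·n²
Θ(n² log n)

Master Theorem: a = 9, b = 3, f(n) = 6·n².
Compute the critical exponent d = log₃(9) = 2.
Compare f(n) = Θ(n²) against n^d:
  k = 2 = d, so f(n) = Θ(n^d) — Case 2.
  Work is balanced across levels: T(n) = Θ(n^d log n) = Θ(n² log n).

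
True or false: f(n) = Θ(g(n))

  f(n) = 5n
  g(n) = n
True

f(n) = 5n and g(n) = n are both O(n).
Since they have the same asymptotic growth rate, f(n) = Θ(g(n)) is true.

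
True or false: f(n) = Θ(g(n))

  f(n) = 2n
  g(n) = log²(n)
False

f(n) = 2n is O(n), and g(n) = log²(n) is O(log² n).
Since they have different growth rates, f(n) = Θ(g(n)) is false.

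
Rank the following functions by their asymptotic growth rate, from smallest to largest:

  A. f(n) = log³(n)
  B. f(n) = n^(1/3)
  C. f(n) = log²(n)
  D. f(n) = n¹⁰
C < A < B < D

Comparing growth rates:
C = log²(n) is O(log² n)
A = log³(n) is O(log³ n)
B = n^(1/3) is O(n^(1/3))
D = n¹⁰ is O(n¹⁰)

Therefore, the order from slowest to fastest is: C < A < B < D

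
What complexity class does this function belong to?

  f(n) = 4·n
O(n)

The dominant term in 4·n is 4·n, which is Θ(n).
Constants are absorbed, so the tightest bound is O(n).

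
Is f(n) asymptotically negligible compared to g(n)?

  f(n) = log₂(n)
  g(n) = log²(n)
True

f(n) = log₂(n) is O(log n), and g(n) = log²(n) is O(log² n).
Since O(log n) grows strictly slower than O(log² n), f(n) = o(g(n)) is true.
This means lim(n→∞) f(n)/g(n) = 0.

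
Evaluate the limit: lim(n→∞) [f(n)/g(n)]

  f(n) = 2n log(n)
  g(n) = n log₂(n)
log(4)

Since 2n log(n) and n log₂(n) have the same growth rate (O(n log n)),
the ratio converges to a constant: log(4).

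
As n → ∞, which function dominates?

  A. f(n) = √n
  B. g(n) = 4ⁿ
B

f(n) = √n is O(√n), while g(n) = 4ⁿ is O(4ⁿ).
Since O(4ⁿ) grows faster than O(√n), g(n) dominates.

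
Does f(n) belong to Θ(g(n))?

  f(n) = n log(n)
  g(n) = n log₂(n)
True

f(n) = n log(n) and g(n) = n log₂(n) are both O(n log n).
Since they have the same asymptotic growth rate, f(n) = Θ(g(n)) is true.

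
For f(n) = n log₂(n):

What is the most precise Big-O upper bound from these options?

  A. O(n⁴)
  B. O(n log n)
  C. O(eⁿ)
B

f(n) = n log₂(n) is O(n log n).
All listed options are valid Big-O bounds (upper bounds),
but O(n log n) is the tightest (smallest valid bound).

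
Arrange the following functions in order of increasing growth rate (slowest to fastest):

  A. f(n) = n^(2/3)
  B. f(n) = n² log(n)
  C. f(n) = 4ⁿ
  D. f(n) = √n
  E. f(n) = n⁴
D < A < B < E < C

Comparing growth rates:
D = √n is O(√n)
A = n^(2/3) is O(n^(2/3))
B = n² log(n) is O(n² log n)
E = n⁴ is O(n⁴)
C = 4ⁿ is O(4ⁿ)

Therefore, the order from slowest to fastest is: D < A < B < E < C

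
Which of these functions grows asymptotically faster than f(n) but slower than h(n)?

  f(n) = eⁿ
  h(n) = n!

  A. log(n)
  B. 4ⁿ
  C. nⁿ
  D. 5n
B

We need g(n) with eⁿ = o(g(n)) and g(n) = o(n!), i.e. O(eⁿ) ≺ g ≺ O(n!).
Check each option:
  A. log(n) — O(log n) does not grow strictly faster than f(n)
  B. 4ⁿ — O(4ⁿ) is strictly between O(eⁿ) and O(n!) ✓
  C. nⁿ — O(nⁿ) does not grow strictly slower than h(n)
  D. 5n — O(n) does not grow strictly faster than f(n)

Only option B (4ⁿ) lies strictly between.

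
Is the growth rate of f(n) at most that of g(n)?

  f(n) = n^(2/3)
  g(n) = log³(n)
False

f(n) = n^(2/3) is O(n^(2/3)), and g(n) = log³(n) is O(log³ n).
Since O(n^(2/3)) grows faster than O(log³ n), f(n) = O(g(n)) is false.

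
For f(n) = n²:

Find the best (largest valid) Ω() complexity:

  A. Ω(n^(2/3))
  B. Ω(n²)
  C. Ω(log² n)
B

f(n) = n² is Ω(n²).
All listed options are valid Big-Ω bounds (lower bounds),
but Ω(n²) is the tightest (largest valid bound).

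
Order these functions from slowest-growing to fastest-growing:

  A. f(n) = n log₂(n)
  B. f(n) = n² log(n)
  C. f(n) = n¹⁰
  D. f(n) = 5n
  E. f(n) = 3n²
D < A < E < B < C

Comparing growth rates:
D = 5n is O(n)
A = n log₂(n) is O(n log n)
E = 3n² is O(n²)
B = n² log(n) is O(n² log n)
C = n¹⁰ is O(n¹⁰)

Therefore, the order from slowest to fastest is: D < A < E < B < C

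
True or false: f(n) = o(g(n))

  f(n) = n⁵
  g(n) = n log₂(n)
False

f(n) = n⁵ is O(n⁵), and g(n) = n log₂(n) is O(n log n).
Since O(n⁵) grows faster than or equal to O(n log n), f(n) = o(g(n)) is false.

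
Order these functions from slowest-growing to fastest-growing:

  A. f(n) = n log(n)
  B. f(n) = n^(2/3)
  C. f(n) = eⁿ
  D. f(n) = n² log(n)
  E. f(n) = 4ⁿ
B < A < D < C < E

Comparing growth rates:
B = n^(2/3) is O(n^(2/3))
A = n log(n) is O(n log n)
D = n² log(n) is O(n² log n)
C = eⁿ is O(eⁿ)
E = 4ⁿ is O(4ⁿ)

Therefore, the order from slowest to fastest is: B < A < D < C < E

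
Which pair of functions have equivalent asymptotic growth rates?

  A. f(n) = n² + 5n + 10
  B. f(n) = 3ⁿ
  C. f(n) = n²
A and C

Examining each function:
  A. n² + 5n + 10 is O(n²)
  B. 3ⁿ is O(3ⁿ)
  C. n² is O(n²)

Functions A and C both have the same complexity class.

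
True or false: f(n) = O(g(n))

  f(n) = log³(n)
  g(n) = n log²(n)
True

f(n) = log³(n) is O(log³ n), and g(n) = n log²(n) is O(n log² n).
Since O(log³ n) ⊆ O(n log² n) (f grows no faster than g), f(n) = O(g(n)) is true.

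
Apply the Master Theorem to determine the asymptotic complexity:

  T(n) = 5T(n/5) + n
Θ(n log n)

Master Theorem: a = 5, b = 5, f(n) = n.
Compute the critical exponent d = log₅(5) = 1.
Compare f(n) = Θ(n) against n^d:
  k = 1 = d, so f(n) = Θ(n^d) — Case 2.
  Work is balanced across levels: T(n) = Θ(n^d log n) = Θ(n log n).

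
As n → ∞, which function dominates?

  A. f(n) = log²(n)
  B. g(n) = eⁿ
B

f(n) = log²(n) is O(log² n), while g(n) = eⁿ is O(eⁿ).
Since O(eⁿ) grows faster than O(log² n), g(n) dominates.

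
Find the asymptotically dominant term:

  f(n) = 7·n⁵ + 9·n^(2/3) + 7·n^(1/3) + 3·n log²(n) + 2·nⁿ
2·nⁿ

Looking at each term:
  - 7·n⁵ is O(n⁵)
  - 9·n^(2/3) is O(n^(2/3))
  - 7·n^(1/3) is O(n^(1/3))
  - 3·n log²(n) is O(n log² n)
  - 2·nⁿ is O(nⁿ)

The term 2·nⁿ (O(nⁿ)) grows fastest and dominates all others.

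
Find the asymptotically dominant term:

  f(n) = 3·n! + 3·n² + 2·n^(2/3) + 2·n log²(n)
3·n!

Looking at each term:
  - 3·n! is O(n!)
  - 3·n² is O(n²)
  - 2·n^(2/3) is O(n^(2/3))
  - 2·n log²(n) is O(n log² n)

The term 3·n! (O(n!)) grows fastest and dominates all others.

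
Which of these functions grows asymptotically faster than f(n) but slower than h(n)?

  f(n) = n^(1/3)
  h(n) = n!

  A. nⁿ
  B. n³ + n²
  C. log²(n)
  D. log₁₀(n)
B

We need g(n) with n^(1/3) = o(g(n)) and g(n) = o(n!), i.e. O(n^(1/3)) ≺ g ≺ O(n!).
Check each option:
  A. nⁿ — O(nⁿ) does not grow strictly slower than h(n)
  B. n³ + n² — O(n³) is strictly between O(n^(1/3)) and O(n!) ✓
  C. log²(n) — O(log² n) does not grow strictly faster than f(n)
  D. log₁₀(n) — O(log n) does not grow strictly faster than f(n)

Only option B (n³ + n²) lies strictly between.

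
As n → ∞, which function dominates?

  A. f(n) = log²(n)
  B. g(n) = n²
B

f(n) = log²(n) is O(log² n), while g(n) = n² is O(n²).
Since O(n²) grows faster than O(log² n), g(n) dominates.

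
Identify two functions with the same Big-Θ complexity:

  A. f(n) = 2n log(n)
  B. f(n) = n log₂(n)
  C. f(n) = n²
A and B

Examining each function:
  A. 2n log(n) is O(n log n)
  B. n log₂(n) is O(n log n)
  C. n² is O(n²)

Functions A and B both have the same complexity class.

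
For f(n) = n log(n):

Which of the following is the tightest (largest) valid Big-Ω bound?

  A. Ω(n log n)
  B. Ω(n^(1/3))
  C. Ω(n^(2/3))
A

f(n) = n log(n) is Ω(n log n).
All listed options are valid Big-Ω bounds (lower bounds),
but Ω(n log n) is the tightest (largest valid bound).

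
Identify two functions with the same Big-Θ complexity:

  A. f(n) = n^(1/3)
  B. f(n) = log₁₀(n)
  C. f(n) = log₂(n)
B and C

Examining each function:
  A. n^(1/3) is O(n^(1/3))
  B. log₁₀(n) is O(log n)
  C. log₂(n) is O(log n)

Functions B and C both have the same complexity class.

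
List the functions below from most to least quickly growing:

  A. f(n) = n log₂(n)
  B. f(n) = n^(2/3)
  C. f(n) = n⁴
C > A > B

Comparing growth rates:
C = n⁴ is O(n⁴)
A = n log₂(n) is O(n log n)
B = n^(2/3) is O(n^(2/3))

Therefore, the order from fastest to slowest is: C > A > B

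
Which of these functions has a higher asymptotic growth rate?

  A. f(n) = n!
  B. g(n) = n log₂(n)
A

f(n) = n! is O(n!), while g(n) = n log₂(n) is O(n log n).
Since O(n!) grows faster than O(n log n), f(n) dominates.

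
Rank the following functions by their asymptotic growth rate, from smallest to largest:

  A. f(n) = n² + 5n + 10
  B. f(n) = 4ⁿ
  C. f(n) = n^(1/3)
C < A < B

Comparing growth rates:
C = n^(1/3) is O(n^(1/3))
A = n² + 5n + 10 is O(n²)
B = 4ⁿ is O(4ⁿ)

Therefore, the order from slowest to fastest is: C < A < B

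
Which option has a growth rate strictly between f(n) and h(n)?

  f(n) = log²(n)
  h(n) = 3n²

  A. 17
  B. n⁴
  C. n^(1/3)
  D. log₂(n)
C

We need g(n) with log²(n) = o(g(n)) and g(n) = o(3n²), i.e. O(log² n) ≺ g ≺ O(n²).
Check each option:
  A. 17 — O(1) does not grow strictly faster than f(n)
  B. n⁴ — O(n⁴) does not grow strictly slower than h(n)
  C. n^(1/3) — O(n^(1/3)) is strictly between O(log² n) and O(n²) ✓
  D. log₂(n) — O(log n) does not grow strictly faster than f(n)

Only option C (n^(1/3)) lies strictly between.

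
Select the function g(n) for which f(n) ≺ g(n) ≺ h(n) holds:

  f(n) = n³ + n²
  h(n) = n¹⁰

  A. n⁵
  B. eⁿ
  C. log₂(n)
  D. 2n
A

We need g(n) with n³ + n² = o(g(n)) and g(n) = o(n¹⁰), i.e. O(n³) ≺ g ≺ O(n¹⁰).
Check each option:
  A. n⁵ — O(n⁵) is strictly between O(n³) and O(n¹⁰) ✓
  B. eⁿ — O(eⁿ) does not grow strictly slower than h(n)
  C. log₂(n) — O(log n) does not grow strictly faster than f(n)
  D. 2n — O(n) does not grow strictly faster than f(n)

Only option A (n⁵) lies strictly between.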